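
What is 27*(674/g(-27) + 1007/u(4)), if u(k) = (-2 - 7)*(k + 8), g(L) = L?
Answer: -3703/4 ≈ -925.75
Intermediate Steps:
u(k) = -72 - 9*k (u(k) = -9*(8 + k) = -72 - 9*k)
27*(674/g(-27) + 1007/u(4)) = 27*(674/(-27) + 1007/(-72 - 9*4)) = 27*(674*(-1/27) + 1007/(-72 - 36)) = 27*(-674/27 + 1007/(-108)) = 27*(-674/27 + 1007*(-1/108)) = 27*(-674/27 - 1007/108) = 27*(-3703/108) = -3703/4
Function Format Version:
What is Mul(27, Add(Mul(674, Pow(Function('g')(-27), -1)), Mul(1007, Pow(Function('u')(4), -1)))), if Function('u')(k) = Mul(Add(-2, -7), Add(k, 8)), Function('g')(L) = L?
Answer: Rational(-3703, 4) ≈ -925.75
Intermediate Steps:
Function('u')(k) = Add(-72, Mul(-9, k)) (Function('u')(k) = Mul(-9, Add(8, k)) = Add(-72, Mul(-9, k)))
Mul(27, Add(Mul(674, Pow(Function('g')(-27), -1)), Mul(1007, Pow(Function('u')(4), -1)))) = Mul(27, Add(Mul(674, Pow(-27, -1)), Mul(1007, Pow(Add(-72, Mul(-9, 4)), -1)))) = Mul(27, Add(Mul(674, Rational(-1, 27)), Mul(1007, Pow(Add(-72, -36), -1)))) = Mul(27, Add(Rational(-674, 27), Mul(1007, Pow(-108, -1)))) = Mul(27, Add(Rational(-674, 27), Mul(1007, Rational(-1, 108)))) = Mul(27, Add(Rational(-674, 27), Rational(-1007, 108))) = Mul(27, Rational(-3703, 108)) = Rational(-3703, 4)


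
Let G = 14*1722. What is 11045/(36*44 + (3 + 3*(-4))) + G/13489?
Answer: 130283/14805 ≈ 8.7999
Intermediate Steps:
G = 24108
11045/(36*44 + (3 + 3*(-4))) + G/13489 = 11045/(36*44 + (3 + 3*(-4))) + 24108/13489 = 11045/(1584 + (3 - 12)) + 24108*(1/13489) = 11045/(1584 - 9) + 84/47 = 11045/1575 + 84/47 = 11045*(1/1575) + 84/47 = 2209/315 + 84/47 = 130283/14805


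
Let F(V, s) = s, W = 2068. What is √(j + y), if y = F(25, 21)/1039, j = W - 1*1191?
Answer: 2*√236690434/1039 ≈ 29.615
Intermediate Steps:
j = 877 (j = 2068 - 1*1191 = 2068 - 1191 = 877)
y = 21/1039 ≈ 0.020212
√(j + y) = √(877 + 21/1039) = √(911224/1039) = 2*√236690434/1039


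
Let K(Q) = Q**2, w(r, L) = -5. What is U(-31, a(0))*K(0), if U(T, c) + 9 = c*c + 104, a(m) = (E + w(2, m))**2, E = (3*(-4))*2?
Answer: 0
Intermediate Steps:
E = -24 (E = -12*2 = -24)
a(m) = 841 (a(m) = (-24 - 5)**2 = (-29)**2 = 841)
U(T, c) = 95 + c**2 (U(T, c) = -9 + (c*c + 104) = -9 + (c**2 + 104) = -9 + (104 + c**2) = 95 + c**2)
U(-31, a(0))*K(0) = (95 + 841**2)*0**2 = (95 + 707281)*0 = 707376*0 = 0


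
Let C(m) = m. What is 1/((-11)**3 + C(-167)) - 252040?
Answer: -377555921/1498 ≈ -2.5204e+5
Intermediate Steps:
1/((-11)**3 + C(-167)) - 252040 = 1/((-11)**3 - 167) - 252040 = 1/(-1331 - 167) - 252040 = 1/(-1498) - 252040 = -1/1498 - 252040 = -377555921/1498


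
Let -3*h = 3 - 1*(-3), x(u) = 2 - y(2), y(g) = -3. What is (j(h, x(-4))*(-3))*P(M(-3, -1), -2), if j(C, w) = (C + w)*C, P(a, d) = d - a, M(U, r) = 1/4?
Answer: -81/2 ≈ -40.500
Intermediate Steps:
M(U, r) = ¼
x(u) = 5 (x(u) = 2 - 1*(-3) = 2 + 3 = 5)
h = -2 (h = -(3 - 1*(-3))/3 = -(3 + 3)/3 = -⅓*6 = -2)
j(C, w) = C*(C + w)
(j(h, x(-4))*(-3))*P(M(-3, -1), -2) = (-2*(-2 + 5)*(-3))*(-2 - 1*¼) = (-2*3*(-3))*(-2 - ¼) = -6*(-3)*(-9/4) = 18*(-9/4) = -81/2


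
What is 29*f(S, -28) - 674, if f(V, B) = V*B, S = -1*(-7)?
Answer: -6358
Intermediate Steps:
S = 7
f(V, B) = B*V
29*f(S, -28) - 674 = 29*(-28*7) - 674 = 29*(-196) - 674 = -5684 - 674 = -6358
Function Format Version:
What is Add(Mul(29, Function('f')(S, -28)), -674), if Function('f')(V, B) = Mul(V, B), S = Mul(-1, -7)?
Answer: -6358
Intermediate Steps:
S = 7
Function('f')(V, B) = Mul(B, V)
Add(Mul(29, Function('f')(S, -28)), -674) = Add(Mul(29, Mul(-28, 7)), -674) = Add(Mul(29, -196), -674) = Add(-5684, -674) = -6358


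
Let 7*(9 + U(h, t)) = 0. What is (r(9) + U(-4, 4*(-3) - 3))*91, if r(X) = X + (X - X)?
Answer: 0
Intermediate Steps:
U(h, t) = -9 (U(h, t) = -9 + (⅐)*0 = -9 + 0 = -9)
r(X) = X (r(X) = X + 0 = X)
(r(9) + U(-4, 4*(-3) - 3))*91 = (9 - 9)*91 = 0*91 = 0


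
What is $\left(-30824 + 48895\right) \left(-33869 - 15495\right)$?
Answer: $-892056844$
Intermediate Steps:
$\left(-30824 + 48895\right) \left(-33869 - 15495\right) = 18071 \left(-49364\right) = -892056844$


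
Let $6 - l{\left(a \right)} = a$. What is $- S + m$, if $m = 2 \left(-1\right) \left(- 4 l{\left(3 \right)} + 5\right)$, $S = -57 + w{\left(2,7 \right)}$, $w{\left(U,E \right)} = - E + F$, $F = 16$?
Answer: $62$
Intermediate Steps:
$w{\left(U,E \right)} = 16 - E$ ($w{\left(U,E \right)} = - E + 16 = 16 - E$)
$l{\left(a \right)} = 6 - a$
$S = -48$ ($S = -57 + \left(16 - 7\right) = -57 + 9 = -48$)
$m = 14$ ($m = 2 \left(-1\right) \left(- 4 \left(6 - 3\right) + 5\right) = - 2 \left(- 4 \left(6 - 3\right) + 5\right) = - 2 \left(\left(-4\right) 3 + 5\right) = - 2 \left(-12 + 5\right) = \left(-2\right) \left(-7\right) = 14$)
$- S + m = \left(-1\right) \left(-48\right) + 14 = 48 + 14 = 62$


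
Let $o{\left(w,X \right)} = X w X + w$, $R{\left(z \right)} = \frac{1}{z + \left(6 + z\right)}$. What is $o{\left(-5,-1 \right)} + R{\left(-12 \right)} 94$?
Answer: $- \frac{137}{9} \approx -15.222$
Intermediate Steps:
$R{\left(z \right)} = \frac{1}{6 + 2 z}$
$o{\left(w,X \right)} = w + w X^{2}$ ($o{\left(w,X \right)} = w X^{2} + w = w + w X^{2}$)
$o{\left(-5,-1 \right)} + R{\left(-12 \right)} 94 = - 5 \left(1 + \left(-1\right)^{2}\right) + \frac{1}{2 \left(3 - 12\right)} 94 = - 5 \left(1 + 1\right) + \frac{1}{2 \left(-9\right)} 94 = \left(-5\right) 2 + \frac{1}{2} \left(- \frac{1}{9}\right) 94 = -10 - \frac{47}{9} = - \frac{137}{9}$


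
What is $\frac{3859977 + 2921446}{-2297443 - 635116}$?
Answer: $- \frac{6781423}{2932559} \approx -2.3125$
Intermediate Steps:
$\frac{3859977 + 2921446}{-2297443 - 635116} = \frac{6781423}{-2932559} = 6781423 \left(- \frac{1}{2932559}\right) = - \frac{6781423}{2932559}$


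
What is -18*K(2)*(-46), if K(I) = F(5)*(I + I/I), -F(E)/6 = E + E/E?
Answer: -89424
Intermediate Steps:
F(E) = -6 - 6*E (F(E) = -6*(E + E/E) = -6*(E + 1) = -6*(1 + E) = -6 - 6*E)
K(I) = -36 - 36*I (K(I) = (-6 - 6*5)*(I + I/I) = (-6 - 30)*(I + 1) = -36*(1 + I) = -36 - 36*I)
-18*K(2)*(-46) = -18*(-36 - 36*2)*(-46) = -18*(-36 - 72)*(-46) = -18*(-108)*(-46) = 1944*(-46) = -89424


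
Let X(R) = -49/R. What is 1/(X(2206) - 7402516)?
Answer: -2206/16329950345 ≈ -1.3509e-7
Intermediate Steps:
1/(X(2206) - 7402516) = 1/(-49/2206 - 7402516) = 1/(-16329950345/2206) = -2206/16329950345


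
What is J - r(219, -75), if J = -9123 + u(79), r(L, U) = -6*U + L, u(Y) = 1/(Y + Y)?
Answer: -1547135/158 ≈ -9792.0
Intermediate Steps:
u(Y) = 1/(2*Y)
r(L, U) = L - 6*U
J = -1441433/158 (J = -9123 + (½)/79 = -9123 + (½)*(1/79) = -9123 + 1/158 = -1441433/158 ≈ -9123.0)
J - r(219, -75) = -1441433/158 - (219 - 6*(-75)) = -1441433/158 - (219 + 450) = -1441433/158 - 1*669 = -1441433/158 - 669 = -1547135/158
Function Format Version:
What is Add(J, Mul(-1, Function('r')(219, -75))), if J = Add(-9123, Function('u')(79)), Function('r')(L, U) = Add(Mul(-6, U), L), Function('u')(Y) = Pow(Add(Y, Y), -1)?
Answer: Rational(-1547135, 158) ≈ -9792.0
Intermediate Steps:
Function('u')(Y) = Mul(Rational(1, 2), Pow(Y, -1)) (Function('u')(Y) = Pow(Mul(2, Y), -1) = Mul(Rational(1, 2), Pow(Y, -1)))
Function('r')(L, U) = Add(L, Mul(-6, U))
J = Rational(-1441433, 158) (J = Add(-9123, Mul(Rational(1, 2), Pow(79, -1))) = Add(-9123, Mul(Rational(1, 2), Rational(1, 79))) = Add(-9123, Rational(1, 158)) = Rational(-1441433, 158) ≈ -9123.0)
Add(J, Mul(-1, Function('r')(219, -75))) = Add(Rational(-1441433, 158), Mul(-1, Add(219, Mul(-6, -75)))) = Add(Rational(-1441433, 158), Mul(-1, Add(219, 450))) = Add(Rational(-1441433, 158), Mul(-1, 669)) = Add(Rational(-1441433, 158), -669) = Rational(-1547135, 158)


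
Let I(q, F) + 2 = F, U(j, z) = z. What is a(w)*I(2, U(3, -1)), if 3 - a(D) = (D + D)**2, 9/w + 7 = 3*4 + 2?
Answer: 531/49 ≈ 10.837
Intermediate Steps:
I(q, F) = -2 + F
w = 9/7 (w = 9/(-7 + (3*4 + 2)) = 9/(-7 + (12 + 2)) = 9/(-7 + 14) = 9/7 ≈ 1.2857)
a(D) = 3 - 4*D**2 (a(D) = 3 - (D + D)**2 = 3 - (2*D)**2 = 3 - 4*D**2)
a(w)*I(2, U(3, -1)) = (3 - 4*(9/7)**2)*(-2 - 1) = (3 - 4*81/49)*(-3) = (3 - 324/49)*(-3) = -177/49*(-3) = 531/49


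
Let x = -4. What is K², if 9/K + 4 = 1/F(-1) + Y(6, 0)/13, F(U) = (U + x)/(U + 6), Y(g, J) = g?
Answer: 13689/3481 ≈ 3.9325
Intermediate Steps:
F(U) = (-4 + U)/(6 + U) (F(U) = (U - 4)/(U + 6) = (-4 + U)/(6 + U))
K = -117/59 (K = 9/(-4 + (1/((-4 - 1)/(6 - 1)) + 6/13)) = 9/(-4 + (1/(-5/5) + 6*(1/13))) = 9/(-4 + (1/((⅕)*(-5)) + 6/13)) = 9/(-4 + (1/(-1) + 6/13)) = 9/(-4 + (1*(-1) + 6/13)) = 9/(-4 + (-1 + 6/13)) = 9/(-4 - 7/13) = 9/(-59/13) = 9*(-13/59) = -117/59 ≈ -1.9831)
K² = (-117/59)² = 13689/3481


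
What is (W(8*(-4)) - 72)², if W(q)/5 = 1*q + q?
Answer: 153664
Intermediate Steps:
W(q) = 10*q (W(q) = 5*(1*q + q) = 5*(q + q) = 5*(2*q) = 10*q)
(W(8*(-4)) - 72)² = (10*(8*(-4)) - 72)² = (10*(-32) - 72)² = (-320 - 72)² = (-392)² = 153664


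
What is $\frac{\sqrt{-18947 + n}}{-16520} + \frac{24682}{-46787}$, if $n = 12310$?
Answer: $- \frac{24682}{46787} - \frac{i \sqrt{6637}}{16520} \approx -0.52754 - 0.0049315 i$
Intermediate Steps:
$\frac{\sqrt{-18947 + n}}{-16520} + \frac{24682}{-46787} = \frac{\sqrt{-18947 + 12310}}{-16520} + \frac{24682}{-46787} = \sqrt{-6637} \left(- \frac{1}{16520}\right) + 24682 \left(- \frac{1}{46787}\right) = i \sqrt{6637} \left(- \frac{1}{16520}\right) - \frac{24682}{46787} = - \frac{i \sqrt{6637}}{16520} - \frac{24682}{46787} = - \frac{24682}{46787} - \frac{i \sqrt{6637}}{16520}$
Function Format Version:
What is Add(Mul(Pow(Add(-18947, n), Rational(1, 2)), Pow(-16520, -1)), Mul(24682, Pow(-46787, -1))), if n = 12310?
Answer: Add(Rational(-24682, 46787), Mul(Rational(-1, 16520), I, Pow(6637, Rational(1, 2)))) ≈ Add(-0.52754, Mul(-0.0049315, I))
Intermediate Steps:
Add(Mul(Pow(Add(-18947, n), Rational(1, 2)), Pow(-16520, -1)), Mul(24682, Pow(-46787, -1))) = Add(Mul(Pow(Add(-18947, 12310), Rational(1, 2)), Pow(-16520, -1)), Mul(24682, Pow(-46787, -1))) = Add(Mul(Pow(-6637, Rational(1, 2)), Rational(-1, 16520)), Mul(24682, Rational(-1, 46787))) = Add(Mul(Mul(I, Pow(6637, Rational(1, 2))), Rational(-1, 16520)), Rational(-24682, 46787)) = Add(Mul(Rational(-1, 16520), I, Pow(6637, Rational(1, 2))), Rational(-24682, 46787)) = Add(Rational(-24682, 46787), Mul(Rational(-1, 16520), I, Pow(6637, Rational(1, 2))))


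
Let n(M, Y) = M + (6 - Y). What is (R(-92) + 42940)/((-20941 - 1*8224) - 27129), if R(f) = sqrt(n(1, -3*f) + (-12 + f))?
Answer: -21470/28147 - I*sqrt(373)/56294 ≈ -0.76278 - 0.00034308*I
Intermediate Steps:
n(M, Y) = 6 + M - Y
R(f) = sqrt(-5 + 4*f) (R(f) = sqrt((6 + 1 - (-3)*f) + (-12 + f)) = sqrt((6 + 1 + 3*f) + (-12 + f)) = sqrt((7 + 3*f) + (-12 + f)) = sqrt(-5 + 4*f))
(R(-92) + 42940)/((-20941 - 1*8224) - 27129) = (sqrt(-5 + 4*(-92)) + 42940)/((-20941 - 1*8224) - 27129) = (sqrt(-5 - 368) + 42940)/((-20941 - 8224) - 27129) = (sqrt(-373) + 42940)/(-29165 - 27129) = (I*sqrt(373) + 42940)/(-56294) = (42940 + I*sqrt(373))*(-1/56294) = -21470/28147 - I*sqrt(373)/56294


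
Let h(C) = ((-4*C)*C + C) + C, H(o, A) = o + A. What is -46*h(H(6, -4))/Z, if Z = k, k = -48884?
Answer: -138/12221 ≈ -0.011292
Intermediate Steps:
H(o, A) = A + o
h(C) = -4*C² + 2*C (h(C) = (-4*C² + C) + C = (C - 4*C²) + C = -4*C² + 2*C)
Z = -48884
-46*h(H(6, -4))/Z = -46*(2*(-4 + 6)*(1 - 2*(-4 + 6)))/(-48884) = -46*(2*2*(1 - 2*2))*(-1)/48884 = -46*(2*2*(1 - 4))*(-1)/48884 = -46*(2*2*(-3))*(-1)/48884 = -46*(-12)*(-1)/48884 = -(-552)*(-1)/48884 = -1*138/12221 = -138/12221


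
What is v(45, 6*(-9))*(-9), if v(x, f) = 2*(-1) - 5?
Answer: 63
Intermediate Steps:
v(x, f) = -7 (v(x, f) = -2 - 5 = -7)
v(45, 6*(-9))*(-9) = -7*(-9) = 63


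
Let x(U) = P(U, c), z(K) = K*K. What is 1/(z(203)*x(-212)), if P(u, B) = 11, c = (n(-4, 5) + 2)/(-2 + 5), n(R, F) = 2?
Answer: 1/453299 ≈ 2.2060e-6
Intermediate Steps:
z(K) = K²
c = 4/3 (c = (2 + 2)/(-2 + 5) = 4/3 ≈ 1.3333)
x(U) = 11
1/(z(203)*x(-212)) = 1/(203²*11) = (1/11)/41209 = (1/41209)*(1/11) = 1/453299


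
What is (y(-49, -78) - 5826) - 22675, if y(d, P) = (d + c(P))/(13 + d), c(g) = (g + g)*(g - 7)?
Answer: -1039247/36 ≈ -28868.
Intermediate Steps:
c(g) = 2*g*(-7 + g) (c(g) = (2*g)*(-7 + g) = 2*g*(-7 + g))
y(d, P) = (d + 2*P*(-7 + P))/(13 + d)
(y(-49, -78) - 5826) - 22675 = ((-49 + 2*(-78)*(-7 - 78))/(13 - 49) - 5826) - 22675 = ((-49 + 2*(-78)*(-85))/(-36) - 5826) - 22675 = (-(-49 + 13260)/36 - 5826) - 22675 = (-1/36*13211 - 5826) - 22675 = (-13211/36 - 5826) - 22675 = -222947/36 - 22675 = -1039247/36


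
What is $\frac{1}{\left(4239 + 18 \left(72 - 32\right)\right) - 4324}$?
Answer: $\frac{1}{635} \approx 0.0015748$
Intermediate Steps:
$\frac{1}{\left(4239 + 18 \left(72 - 32\right)\right) - 4324} = \frac{1}{\left(4239 + 18 \cdot 40\right) - 4324} = \frac{1}{\left(4239 + 720\right) - 4324} = \frac{1}{4959 - 4324} = \frac{1}{635}$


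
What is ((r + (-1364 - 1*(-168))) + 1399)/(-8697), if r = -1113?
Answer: 70/669 ≈ 0.10463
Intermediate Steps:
((r + (-1364 - 1*(-168))) + 1399)/(-8697) = ((-1113 + (-1364 - 1*(-168))) + 1399)/(-8697) = ((-1113 + (-1364 + 168)) + 1399)*(-1/8697) = ((-1113 - 1196) + 1399)*(-1/8697) = (-2309 + 1399)*(-1/8697) = -910*(-1/8697) = 70/669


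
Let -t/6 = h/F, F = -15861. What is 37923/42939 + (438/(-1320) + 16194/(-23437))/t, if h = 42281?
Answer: 5112579984728069/6240661378362840 ≈ 0.81924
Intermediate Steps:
t = 84562/5287 (t = -253686/(-15861) = -253686*(-1)/15861 = -6*(-42281/15861) = 84562/5287 ≈ 15.994)
37923/42939 + (438/(-1320) + 16194/(-23437))/t = 37923/42939 + (438/(-1320) + 16194/(-23437))/(84562/5287) = 37923*(1/42939) + (438*(-1/1320) + 16194*(-1/23437))*(5287/84562) = 12641/14313 + (-73/220 - 16194/23437)*(5287/84562) = 12641/14313 - 5273581/5156140*5287/84562 = 12641/14313 - 27881422747/436013510680 = 5112579984728069/6240661378362840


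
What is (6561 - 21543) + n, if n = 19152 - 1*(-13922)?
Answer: 18092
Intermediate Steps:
n = 33074 (n = 19152 + 13922 = 33074)
(6561 - 21543) + n = (6561 - 21543) + 33074 = -14982 + 33074 = 18092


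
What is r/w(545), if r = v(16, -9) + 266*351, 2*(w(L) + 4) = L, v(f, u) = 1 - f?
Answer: 62234/179 ≈ 347.68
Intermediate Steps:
w(L) = -4 + L/2
r = 93351 (r = (1 - 1*16) + 266*351 = (1 - 16) + 93366 = -15 + 93366 = 93351)
r/w(545) = 93351/(-4 + (½)*545) = 93351/(-4 + 545/2) = 93351/(537/2) = 93351*(2/537) = 62234/179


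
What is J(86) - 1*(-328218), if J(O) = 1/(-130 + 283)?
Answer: 50217355/153 ≈ 3.2822e+5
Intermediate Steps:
J(O) = 1/153
J(86) - 1*(-328218) = 1/153 - 1*(-328218) = 1/153 + 328218 = 50217355/153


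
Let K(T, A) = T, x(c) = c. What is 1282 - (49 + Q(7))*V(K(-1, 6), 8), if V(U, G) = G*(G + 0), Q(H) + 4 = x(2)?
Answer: -1726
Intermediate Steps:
Q(H) = -2 (Q(H) = -4 + 2 = -2)
V(U, G) = G² (V(U, G) = G*G = G²)
1282 - (49 + Q(7))*V(K(-1, 6), 8) = 1282 - (49 - 2)*8² = 1282 - 47*64 = 1282 - 1*3008 = 1282 - 3008 = -1726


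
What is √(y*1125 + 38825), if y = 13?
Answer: 5*√2138 ≈ 231.19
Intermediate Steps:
√(y*1125 + 38825) = √(13*1125 + 38825) = √(14625 + 38825) = √53450 = 5*√2138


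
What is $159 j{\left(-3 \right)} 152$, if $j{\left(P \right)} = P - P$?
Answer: $0$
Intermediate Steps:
$j{\left(P \right)} = 0$
$159 j{\left(-3 \right)} 152 = 159 \cdot 0 \cdot 152 = 0 \cdot 152 = 0$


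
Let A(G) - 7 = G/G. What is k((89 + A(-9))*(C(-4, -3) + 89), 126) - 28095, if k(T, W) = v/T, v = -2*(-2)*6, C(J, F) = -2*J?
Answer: -264345831/9409 ≈ -28095.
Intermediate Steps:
v = 24 (v = 4*6 = 24)
A(G) = 8 (A(G) = 7 + G/G = 7 + 1 = 8)
k(T, W) = 24/T
k((89 + A(-9))*(C(-4, -3) + 89), 126) - 28095 = 24/(((89 + 8)*(-2*(-4) + 89))) - 28095 = 24/((97*(8 + 89))) - 28095 = 24/((97*97)) - 28095 = 24/9409 - 28095 = -264345831/9409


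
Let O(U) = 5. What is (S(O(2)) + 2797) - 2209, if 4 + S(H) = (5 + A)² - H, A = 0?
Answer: 604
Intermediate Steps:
S(H) = 21 - H (S(H) = -4 + ((5 + 0)² - H) = -4 + (5² - H) = -4 + (25 - H) = 21 - H)
(S(O(2)) + 2797) - 2209 = ((21 - 1*5) + 2797) - 2209 = ((21 - 5) + 2797) - 2209 = (16 + 2797) - 2209 = 2813 - 2209 = 604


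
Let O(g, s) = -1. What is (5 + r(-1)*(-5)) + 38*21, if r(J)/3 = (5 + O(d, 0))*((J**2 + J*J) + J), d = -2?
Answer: 743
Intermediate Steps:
r(J) = 12*J + 24*J**2 (r(J) = 3*((5 - 1)*((J**2 + J*J) + J)) = 3*(4*((J**2 + J**2) + J)) = 3*(4*(2*J**2 + J)) = 3*(4*(J + 2*J**2)) = 3*(4*J + 8*J**2) = 12*J + 24*J**2)
(5 + r(-1)*(-5)) + 38*21 = (5 + (12*(-1)*(1 + 2*(-1)))*(-5)) + 38*21 = (5 + (12*(-1)*(1 - 2))*(-5)) + 798 = (5 + (12*(-1)*(-1))*(-5)) + 798 = (5 + 12*(-5)) + 798 = (5 - 60) + 798 = -55 + 798 = 743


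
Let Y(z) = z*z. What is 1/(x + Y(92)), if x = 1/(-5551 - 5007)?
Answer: 10558/89362911 ≈ 0.00011815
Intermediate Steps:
Y(z) = z²
x = -1/10558 (x = 1/(-10558) = -1/10558 ≈ -9.4715e-5)
1/(x + Y(92)) = 1/(-1/10558 + 92²) = 1/(-1/10558 + 8464) = 1/(89362911/10558) = 10558/89362911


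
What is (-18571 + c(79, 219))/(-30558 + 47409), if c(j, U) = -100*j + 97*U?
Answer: -5228/16851 ≈ -0.31025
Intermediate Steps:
(-18571 + c(79, 219))/(-30558 + 47409) = (-18571 + (-100*79 + 97*219))/(-30558 + 47409) = (-18571 + (-7900 + 21243))/16851 = (-18571 + 13343)*(1/16851) = -5228*1/16851 = -5228/16851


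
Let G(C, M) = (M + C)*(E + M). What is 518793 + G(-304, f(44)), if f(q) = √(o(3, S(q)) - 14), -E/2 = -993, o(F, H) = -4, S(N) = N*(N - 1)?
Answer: -84969 + 5046*I*√2 ≈ -84969.0 + 7136.1*I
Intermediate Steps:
S(N) = N*(-1 + N)
E = 1986 (E = -2*(-993) = 1986)
f(q) = 3*I*√2 (f(q) = √(-4 - 14) = √(-18) = 3*I*√2)
G(C, M) = (1986 + M)*(C + M) (G(C, M) = (M + C)*(1986 + M) = (C + M)*(1986 + M) = (1986 + M)*(C + M))
518793 + G(-304, f(44)) = 518793 + ((3*I*√2)² + 1986*(-304) + 1986*(3*I*√2) - 912*I*√2) = 518793 + (-18 - 603744 + 5958*I*√2 - 912*I*√2) = 518793 + (-603762 + 5046*I*√2) = -84969 + 5046*I*√2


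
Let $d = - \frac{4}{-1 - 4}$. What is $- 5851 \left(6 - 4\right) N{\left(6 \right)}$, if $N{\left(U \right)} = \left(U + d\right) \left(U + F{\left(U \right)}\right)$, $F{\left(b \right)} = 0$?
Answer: $- \frac{2387208}{5} \approx -4.7744 \cdot 10^{5}$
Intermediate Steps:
$d = \frac{4}{5}$ ($d = - \frac{4}{-5} = \left(-4\right) \left(- \frac{1}{5}\right) = \frac{4}{5} \approx 0.8$)
$N{\left(U \right)} = U \left(\frac{4}{5} + U\right)$ ($N{\left(U \right)} = \left(U + \frac{4}{5}\right) \left(U + 0\right) = \left(\frac{4}{5} + U\right) U = U \left(\frac{4}{5} + U\right)$)
$- 5851 \left(6 - 4\right) N{\left(6 \right)} = - 5851 \left(6 - 4\right) \frac{1}{5} \cdot 6 \left(4 + 5 \cdot 6\right) = - 5851 \cdot 2 \cdot \frac{1}{5} \cdot 6 \left(4 + 30\right) = - 5851 \cdot 2 \cdot \frac{1}{5} \cdot 6 \cdot 34 = - 5851 \cdot 2 \cdot \frac{204}{5} = \left(-5851\right) \frac{408}{5} = - \frac{2387208}{5}$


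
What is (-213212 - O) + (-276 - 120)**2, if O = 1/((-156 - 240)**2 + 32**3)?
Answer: -10691779265/189584 ≈ -56396.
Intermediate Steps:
O = 1/189584 (O = 1/((-396)**2 + 32768) = 1/(156816 + 32768) = 1/189584 ≈ 5.2747e-6)
(-213212 - O) + (-276 - 120)**2 = (-213212 - 1*1/189584) + (-276 - 120)**2 = (-213212 - 1/189584) + (-396)**2 = -40421583809/189584 + 156816 = -10691779265/189584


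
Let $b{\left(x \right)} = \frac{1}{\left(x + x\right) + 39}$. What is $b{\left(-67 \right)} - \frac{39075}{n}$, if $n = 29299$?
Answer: $- \frac{3741424}{2783405} \approx -1.3442$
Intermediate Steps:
$b{\left(x \right)} = \frac{1}{39 + 2 x}$ ($b{\left(x \right)} = \frac{1}{2 x + 39} = \frac{1}{39 + 2 x}$)
$b{\left(-67 \right)} - \frac{39075}{n} = \frac{1}{39 + 2 \left(-67\right)} - \frac{39075}{29299} = \frac{1}{39 - 134} - \frac{39075}{29299} = \frac{1}{-95} - \frac{39075}{29299} = - \frac{1}{95} - \frac{39075}{29299} = - \frac{3741424}{2783405}$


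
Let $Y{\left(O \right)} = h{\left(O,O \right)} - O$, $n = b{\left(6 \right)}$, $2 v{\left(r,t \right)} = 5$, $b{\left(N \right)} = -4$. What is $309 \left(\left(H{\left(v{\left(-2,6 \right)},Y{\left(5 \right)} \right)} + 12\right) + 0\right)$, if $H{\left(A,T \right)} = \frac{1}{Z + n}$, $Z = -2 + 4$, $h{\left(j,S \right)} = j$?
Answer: $\frac{7107}{2} \approx 3553.5$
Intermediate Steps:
$v{\left(r,t \right)} = \frac{5}{2}$ ($v{\left(r,t \right)} = \frac{1}{2} \cdot 5 = \frac{5}{2}$)
$n = -4$
$Y{\left(O \right)} = 0$ ($Y{\left(O \right)} = O - O = 0$)
$Z = 2$
$H{\left(A,T \right)} = - \frac{1}{2}$ ($H{\left(A,T \right)} = \frac{1}{2 - 4} = \frac{1}{-2} = - \frac{1}{2}$)
$309 \left(\left(H{\left(v{\left(-2,6 \right)},Y{\left(5 \right)} \right)} + 12\right) + 0\right) = 309 \left(\left(- \frac{1}{2} + 12\right) + 0\right) = 309 \left(\frac{23}{2} + 0\right) = 309 \cdot \frac{23}{2} = \frac{7107}{2}$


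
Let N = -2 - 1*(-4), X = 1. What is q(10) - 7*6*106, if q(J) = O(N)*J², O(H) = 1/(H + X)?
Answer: -13256/3 ≈ -4418.7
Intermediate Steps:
N = 2 (N = -2 + 4 = 2)
O(H) = 1/(1 + H) (O(H) = 1/(H + 1) = 1/(1 + H))
q(J) = J²/3 (q(J) = J²/(1 + 2) = J²/3)
q(10) - 7*6*106 = (⅓)*10² - 7*6*106 = (⅓)*100 - 42*106 = 100/3 - 4452 = -13256/3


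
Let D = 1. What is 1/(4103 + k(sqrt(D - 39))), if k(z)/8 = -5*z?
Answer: 4103/16895409 + 40*I*sqrt(38)/16895409 ≈ 0.00024285 + 1.4594e-5*I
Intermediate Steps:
k(z) = -40*z (k(z) = 8*(-5*z) = -40*z)
1/(4103 + k(sqrt(D - 39))) = 1/(4103 - 40*sqrt(1 - 39)) = 1/(4103 - 40*I*sqrt(38))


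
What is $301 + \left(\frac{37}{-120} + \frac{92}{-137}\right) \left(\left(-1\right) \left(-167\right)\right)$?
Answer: $\frac{2258237}{16440} \approx 137.36$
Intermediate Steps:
$301 + \left(\frac{37}{-120} + \frac{92}{-137}\right) \left(\left(-1\right) \left(-167\right)\right) = 301 + \left(37 \left(- \frac{1}{120}\right) + 92 \left(- \frac{1}{137}\right)\right) 167 = 301 + \left(- \frac{37}{120} - \frac{92}{137}\right) 167 = 301 - \frac{2690203}{16440} = \frac{2258237}{16440}$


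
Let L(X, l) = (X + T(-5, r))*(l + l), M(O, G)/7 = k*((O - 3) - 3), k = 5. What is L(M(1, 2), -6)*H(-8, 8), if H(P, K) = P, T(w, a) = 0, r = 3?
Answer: -16800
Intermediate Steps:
M(O, G) = -210 + 35*O (M(O, G) = 7*(5*((O - 3) - 3)) = 7*(5*((-3 + O) - 3)) = 7*(5*(-6 + O)) = 7*(-30 + 5*O) = -210 + 35*O)
L(X, l) = 2*X*l (L(X, l) = (X + 0)*(l + l) = X*(2*l) = 2*X*l)
L(M(1, 2), -6)*H(-8, 8) = (2*(-210 + 35*1)*(-6))*(-8) = (2*(-210 + 35)*(-6))*(-8) = (2*(-175)*(-6))*(-8) = 2100*(-8) = -16800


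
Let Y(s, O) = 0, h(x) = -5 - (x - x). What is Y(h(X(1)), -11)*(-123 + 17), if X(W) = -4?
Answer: 0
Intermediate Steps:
h(x) = -5 (h(x) = -5 - 1*0 = -5 + 0 = -5)
Y(h(X(1)), -11)*(-123 + 17) = 0*(-123 + 17) = 0*(-106) = 0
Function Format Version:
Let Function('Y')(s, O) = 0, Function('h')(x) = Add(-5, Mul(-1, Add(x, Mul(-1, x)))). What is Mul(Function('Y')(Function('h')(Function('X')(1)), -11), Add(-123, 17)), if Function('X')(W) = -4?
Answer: 0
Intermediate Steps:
Function('h')(x) = -5 (Function('h')(x) = Add(-5, Mul(-1, 0)) = Add(-5, 0) = -5)
Mul(Function('Y')(Function('h')(Function('X')(1)), -11), Add(-123, 17)) = Mul(0, Add(-123, 17)) = Mul(0, -106) = 0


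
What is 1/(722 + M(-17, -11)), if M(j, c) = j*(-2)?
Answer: 1/756 ≈ 0.0013228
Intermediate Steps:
M(j, c) = -2*j
1/(722 + M(-17, -11)) = 1/(722 - 2*(-17)) = 1/(722 + 34) = 1/756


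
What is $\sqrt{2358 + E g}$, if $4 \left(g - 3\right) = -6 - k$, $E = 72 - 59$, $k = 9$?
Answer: $\frac{\sqrt{9393}}{2} \approx 48.459$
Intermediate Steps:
$E = 13$
$g = - \frac{3}{4}$ ($g = 3 + \frac{-6 - 9}{4} = 3 + \frac{1}{4} \left(-15\right) = 3 - \frac{15}{4} = - \frac{3}{4} \approx -0.75$)
$\sqrt{2358 + E g} = \sqrt{2358 + 13 \left(- \frac{3}{4}\right)} = \sqrt{2358 - \frac{39}{4}} = \sqrt{\frac{9393}{4}} = \frac{\sqrt{9393}}{2}$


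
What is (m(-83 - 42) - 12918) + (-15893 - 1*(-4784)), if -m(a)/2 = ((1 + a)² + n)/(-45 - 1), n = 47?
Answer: -537198/23 ≈ -23356.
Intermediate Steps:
m(a) = 47/23 + (1 + a)²/23 (m(a) = -2*((1 + a)² + 47)/(-45 - 1) = -2*(47 + (1 + a)²)/(-46) = -2*(47 + (1 + a)²)*(-1)/46 = -2*(-47/46 - (1 + a)²/46) = 47/23 + (1 + a)²/23)
(m(-83 - 42) - 12918) + (-15893 - 1*(-4784)) = ((47/23 + (1 + (-83 - 42))²/23) - 12918) + (-15893 - 1*(-4784)) = ((47/23 + (1 - 125)²/23) - 12918) + (-15893 + 4784) = ((47/23 + (1/23)*(-124)²) - 12918) - 11109 = ((47/23 + (1/23)*15376) - 12918) - 11109 = ((47/23 + 15376/23) - 12918) - 11109 = (15423/23 - 12918) - 11109 = -281691/23 - 11109 = -537198/23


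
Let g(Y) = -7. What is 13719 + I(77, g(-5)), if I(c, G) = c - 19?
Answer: 13777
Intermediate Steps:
I(c, G) = -19 + c
13719 + I(77, g(-5)) = 13719 + (-19 + 77) = 13719 + 58 = 13777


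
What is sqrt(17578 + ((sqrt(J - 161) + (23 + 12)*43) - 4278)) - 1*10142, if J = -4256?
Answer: -10142 + sqrt(14805 + I*sqrt(4417)) ≈ -10020.0 + 0.2731*I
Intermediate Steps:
sqrt(17578 + ((sqrt(J - 161) + (23 + 12)*43) - 4278)) - 1*10142 = sqrt(17578 + ((sqrt(-4256 - 161) + (23 + 12)*43) - 4278)) - 1*10142 = sqrt(17578 + ((sqrt(-4417) + 35*43) - 4278)) - 10142 = sqrt(17578 + ((I*sqrt(4417) + 1505) - 4278)) - 10142 = sqrt(17578 + ((1505 + I*sqrt(4417)) - 4278)) - 10142 = sqrt(17578 + (-2773 + I*sqrt(4417))) - 10142 = sqrt(14805 + I*sqrt(4417)) - 10142 = -10142 + sqrt(14805 + I*sqrt(4417))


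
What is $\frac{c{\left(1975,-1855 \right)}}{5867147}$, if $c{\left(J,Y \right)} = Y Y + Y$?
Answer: $\frac{3439170}{5867147} \approx 0.58617$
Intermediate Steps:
$c{\left(J,Y \right)} = Y + Y^{2}$ ($c{\left(J,Y \right)} = Y^{2} + Y = Y + Y^{2}$)
$\frac{c{\left(1975,-1855 \right)}}{5867147} = \frac{\left(-1855\right) \left(1 - 1855\right)}{5867147} = \left(-1855\right) \left(-1854\right) \frac{1}{5867147} = 3439170 \cdot \frac{1}{5867147} = \frac{3439170}{5867147}$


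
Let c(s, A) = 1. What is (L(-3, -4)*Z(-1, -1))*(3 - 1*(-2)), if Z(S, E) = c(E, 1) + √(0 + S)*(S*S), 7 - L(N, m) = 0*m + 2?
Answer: 25 + 25*I ≈ 25.0 + 25.0*I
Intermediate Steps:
L(N, m) = 5 (L(N, m) = 7 - (0*m + 2) = 7 - (0 + 2) = 7 - 1*2 = 7 - 2 = 5)
Z(S, E) = 1 + S^(5/2) (Z(S, E) = 1 + √(0 + S)*(S*S) = 1 + √S*S² = 1 + S^(5/2))
(L(-3, -4)*Z(-1, -1))*(3 - 1*(-2)) = (5*(1 + (-1)^(5/2)))*(3 - 1*(-2)) = (5*(1 + I))*(3 + 2) = (5 + 5*I)*5 = 25 + 25*I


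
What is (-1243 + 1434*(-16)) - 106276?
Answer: -130463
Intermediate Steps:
(-1243 + 1434*(-16)) - 106276 = (-1243 - 22944) - 106276 = -24187 - 106276 = -130463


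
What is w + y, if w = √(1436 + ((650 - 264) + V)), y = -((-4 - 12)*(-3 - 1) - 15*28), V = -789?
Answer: 356 + √1033 ≈ 388.14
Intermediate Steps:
y = 356 (y = -(-16*(-4) - 420) = -(64 - 420) = -1*(-356) = 356)
w = √1033 (w = √(1436 + ((650 - 264) - 789)) = √(1436 + (386 - 789)) = √(1436 - 403) = √1033 ≈ 32.140)
w + y = √1033 + 356 = 356 + √1033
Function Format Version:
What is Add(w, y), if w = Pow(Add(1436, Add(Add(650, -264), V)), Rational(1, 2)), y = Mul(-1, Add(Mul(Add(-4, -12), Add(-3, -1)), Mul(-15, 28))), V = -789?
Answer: Add(356, Pow(1033, Rational(1, 2))) ≈ 388.14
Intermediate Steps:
y = 356 (y = Mul(-1, Add(Mul(-16, -4), -420)) = Mul(-1, Add(64, -420)) = Mul(-1, -356) = 356)
w = Pow(1033, Rational(1, 2)) (w = Pow(Add(1436, Add(Add(650, -264), -789)), Rational(1, 2)) = Pow(Add(1436, Add(386, -789)), Rational(1, 2)) = Pow(Add(1436, -403), Rational(1, 2)) = Pow(1033, Rational(1, 2)) ≈ 32.140)
Add(w, y) = Add(Pow(1033, Rational(1, 2)), 356) = Add(356, Pow(1033, Rational(1, 2)))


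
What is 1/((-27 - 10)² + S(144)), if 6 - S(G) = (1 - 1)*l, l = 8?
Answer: 1/1375 ≈ 0.00072727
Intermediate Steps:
S(G) = 6 (S(G) = 6 - (1 - 1)*8 = 6 - 0*8 = 6 - 1*0 = 6 + 0 = 6)
1/((-27 - 10)² + S(144)) = 1/((-27 - 10)² + 6) = 1/((-37)² + 6) = 1/(1369 + 6) = 1/1375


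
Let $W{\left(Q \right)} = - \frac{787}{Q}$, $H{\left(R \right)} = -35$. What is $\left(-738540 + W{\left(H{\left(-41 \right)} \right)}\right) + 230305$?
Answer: $- \frac{17787438}{35} \approx -5.0821 \cdot 10^{5}$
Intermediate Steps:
$\left(-738540 + W{\left(H{\left(-41 \right)} \right)}\right) + 230305 = \left(-738540 - \frac{787}{-35}\right) + 230305 = \left(-738540 - - \frac{787}{35}\right) + 230305 = \left(-738540 + \frac{787}{35}\right) + 230305 = - \frac{25848113}{35} + 230305 = - \frac{17787438}{35}$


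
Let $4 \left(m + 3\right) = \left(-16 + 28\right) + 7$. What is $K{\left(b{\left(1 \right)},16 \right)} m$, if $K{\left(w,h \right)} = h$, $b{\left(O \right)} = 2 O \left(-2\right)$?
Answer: $28$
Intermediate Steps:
$b{\left(O \right)} = - 4 O$
$m = \frac{7}{4}$ ($m = -3 + \frac{\left(-16 + 28\right) + 7}{4} = -3 + \frac{12 + 7}{4} = -3 + \frac{1}{4} \cdot 19 = -3 + \frac{19}{4} = \frac{7}{4} \approx 1.75$)
$K{\left(b{\left(1 \right)},16 \right)} m = 16 \cdot \frac{7}{4} = 28$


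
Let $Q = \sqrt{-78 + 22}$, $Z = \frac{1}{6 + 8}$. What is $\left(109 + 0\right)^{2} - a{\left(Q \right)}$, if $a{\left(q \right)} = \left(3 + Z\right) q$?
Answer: $11881 - \frac{43 i \sqrt{14}}{7} \approx 11881.0 - 22.984 i$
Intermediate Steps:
$Z = \frac{1}{14} \approx 0.071429$
$Q = 2 i \sqrt{14}$ ($Q = \sqrt{-56} = 2 i \sqrt{14} \approx 7.4833 i$)
$a{\left(q \right)} = \frac{43 q}{14}$ ($a{\left(q \right)} = \left(3 + \frac{1}{14}\right) q = \frac{43 q}{14}$)
$\left(109 + 0\right)^{2} - a{\left(Q \right)} = \left(109 + 0\right)^{2} - \frac{43 \cdot 2 i \sqrt{14}}{14} = 109^{2} - \frac{43 i \sqrt{14}}{7} = 11881 - \frac{43 i \sqrt{14}}{7}$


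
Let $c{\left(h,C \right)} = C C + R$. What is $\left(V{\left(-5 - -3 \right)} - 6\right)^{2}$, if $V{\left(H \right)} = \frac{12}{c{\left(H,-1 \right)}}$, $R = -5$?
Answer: $81$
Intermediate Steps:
$c{\left(h,C \right)} = -5 + C^{2}$ ($c{\left(h,C \right)} = C C - 5 = C^{2} - 5 = -5 + C^{2}$)
$V{\left(H \right)} = -3$ ($V{\left(H \right)} = \frac{12}{-5 + \left(-1\right)^{2}} = \frac{12}{-5 + 1} = \frac{12}{-4} = 12 \left(- \frac{1}{4}\right) = -3$)
$\left(V{\left(-5 - -3 \right)} - 6\right)^{2} = \left(-3 - 6\right)^{2} = \left(-9\right)^{2} = 81$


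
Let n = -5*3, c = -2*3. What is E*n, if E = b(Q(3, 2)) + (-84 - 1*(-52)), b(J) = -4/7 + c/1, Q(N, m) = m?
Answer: 4050/7 ≈ 578.57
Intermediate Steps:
c = -6
b(J) = -46/7 (b(J) = -4/7 - 6/1 = -4*⅐ - 6*1 = -4/7 - 6 = -46/7)
E = -270/7 (E = -46/7 + (-84 - 1*(-52)) = -46/7 + (-84 + 52) = -46/7 - 32 = -270/7 ≈ -38.571)
n = -15
E*n = -270/7*(-15) = 4050/7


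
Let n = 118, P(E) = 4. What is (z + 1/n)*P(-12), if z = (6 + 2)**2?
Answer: 15106/59 ≈ 256.03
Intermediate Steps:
z = 64 (z = 8**2 = 64)
(z + 1/n)*P(-12) = (64 + 1/118)*4 = (7553/118)*4 = 15106/59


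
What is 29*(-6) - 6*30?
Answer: -354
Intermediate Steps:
29*(-6) - 6*30 = -174 - 1*180 = -174 - 180 = -354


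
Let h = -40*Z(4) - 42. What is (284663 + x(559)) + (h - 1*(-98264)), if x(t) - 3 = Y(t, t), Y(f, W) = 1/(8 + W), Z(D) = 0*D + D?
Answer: 217006777/567 ≈ 3.8273e+5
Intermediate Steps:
Z(D) = D (Z(D) = 0 + D = D)
x(t) = 3 + 1/(8 + t)
h = -202 (h = -40*4 - 42 = -160 - 42 = -202)
(284663 + x(559)) + (h - 1*(-98264)) = (284663 + (25 + 3*559)/(8 + 559)) + (-202 - 1*(-98264)) = (284663 + (25 + 1677)/567) + (-202 + 98264) = (284663 + (1/567)*1702) + 98062 = (284663 + 1702/567) + 98062 = 161405623/567 + 98062 = 217006777/567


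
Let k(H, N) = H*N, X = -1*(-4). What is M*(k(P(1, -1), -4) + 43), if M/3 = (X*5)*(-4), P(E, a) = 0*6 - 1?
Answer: -11280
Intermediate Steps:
P(E, a) = -1 (P(E, a) = 0 - 1 = -1)
X = 4
M = -240 (M = 3*((4*5)*(-4)) = 3*(20*(-4)) = 3*(-80) = -240)
M*(k(P(1, -1), -4) + 43) = -240*(-1*(-4) + 43) = -240*(4 + 43) = -240*47 = -11280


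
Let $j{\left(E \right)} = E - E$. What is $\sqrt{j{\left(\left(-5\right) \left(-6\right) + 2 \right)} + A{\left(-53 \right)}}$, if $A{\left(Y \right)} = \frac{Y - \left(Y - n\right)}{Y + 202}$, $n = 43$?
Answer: $\frac{\sqrt{6407}}{149} \approx 0.53721$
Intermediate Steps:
$j{\left(E \right)} = 0$
$A{\left(Y \right)} = \frac{43}{202 + Y}$ ($A{\left(Y \right)} = \frac{Y - \left(-43 + Y\right)}{Y + 202} = \frac{43}{202 + Y}$)
$\sqrt{j{\left(\left(-5\right) \left(-6\right) + 2 \right)} + A{\left(-53 \right)}} = \sqrt{0 + \frac{43}{202 - 53}} = \sqrt{0 + \frac{43}{149}} = \sqrt{\frac{43}{149}} = \frac{\sqrt{6407}}{149}$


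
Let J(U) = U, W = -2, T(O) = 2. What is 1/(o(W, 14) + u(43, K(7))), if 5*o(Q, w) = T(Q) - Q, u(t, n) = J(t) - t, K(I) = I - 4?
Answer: 5/4 ≈ 1.2500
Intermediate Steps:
K(I) = -4 + I
u(t, n) = 0 (u(t, n) = t - t = 0)
o(Q, w) = ⅖ - Q/5 (o(Q, w) = (2 - Q)/5 = ⅖ - Q/5)
1/(o(W, 14) + u(43, K(7))) = 1/((⅖ - ⅕*(-2)) + 0) = 1/((⅖ + ⅖) + 0) = 1/(⅘ + 0) = 1/(⅘) = 5/4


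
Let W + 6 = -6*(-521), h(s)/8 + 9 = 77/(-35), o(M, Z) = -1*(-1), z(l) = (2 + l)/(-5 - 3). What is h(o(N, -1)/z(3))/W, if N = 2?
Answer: -28/975 ≈ -0.028718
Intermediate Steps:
z(l) = -¼ - l/8 (z(l) = (2 + l)/(-8) = (2 + l)*(-⅛) = -¼ - l/8)
o(M, Z) = 1
h(s) = -448/5 (h(s) = -72 + 8*(77/(-35)) = -72 + 8*(77*(-1/35)) = -72 + 8*(-11/5) = -72 - 88/5 = -448/5)
W = 3120 (W = -6 - 6*(-521) = -6 + 3126 = 3120)
h(o(N, -1)/z(3))/W = -448/5/3120 = -448/5*1/3120 = -28/975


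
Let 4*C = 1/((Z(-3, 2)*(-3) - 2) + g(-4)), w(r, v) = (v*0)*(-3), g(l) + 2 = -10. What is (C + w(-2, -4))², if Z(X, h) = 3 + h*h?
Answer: 1/19600 ≈ 5.1020e-5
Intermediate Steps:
g(l) = -12 (g(l) = -2 - 10 = -12)
Z(X, h) = 3 + h²
w(r, v) = 0 (w(r, v) = 0*(-3) = 0)
C = -1/140 (C = 1/(4*(((3 + 2²)*(-3) - 2) - 12)) = 1/(4*(((3 + 4)*(-3) - 2) - 12)) = 1/(4*((7*(-3) - 2) - 12)) = 1/(4*((-21 - 2) - 12)) = 1/(4*(-23 - 12)) = (¼)/(-35) = (¼)*(-1/35) = -1/140 ≈ -0.0071429)
(C + w(-2, -4))² = (-1/140 + 0)² = (-1/140)² = 1/19600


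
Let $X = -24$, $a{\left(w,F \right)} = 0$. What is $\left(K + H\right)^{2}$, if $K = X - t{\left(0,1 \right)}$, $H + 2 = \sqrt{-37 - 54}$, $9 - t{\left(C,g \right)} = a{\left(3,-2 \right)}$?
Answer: $\left(35 - i \sqrt{91}\right)^{2} \approx 1134.0 - 667.76 i$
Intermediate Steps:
$t{\left(C,g \right)} = 9$ ($t{\left(C,g \right)} = 9 - 0 = 9 + 0 = 9$)
$H = -2 + i \sqrt{91}$ ($H = -2 + \sqrt{-37 - 54} = -2 + \sqrt{-91} = -2 + i \sqrt{91} \approx -2.0 + 9.5394 i$)
$K = -33$ ($K = -24 - 9 = -33$)
$\left(K + H\right)^{2} = \left(-33 - \left(2 - i \sqrt{91}\right)\right)^{2} = \left(-35 + i \sqrt{91}\right)^{2}$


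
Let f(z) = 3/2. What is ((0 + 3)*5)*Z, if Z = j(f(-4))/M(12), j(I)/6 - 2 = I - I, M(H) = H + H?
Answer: 15/2 ≈ 7.5000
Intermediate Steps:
f(z) = 3/2 (f(z) = 3*(½) = 3/2)
M(H) = 2*H
j(I) = 12 (j(I) = 12 + 6*(I - I) = 12 + 6*0 = 12 + 0 = 12)
Z = ½ (Z = 12/((2*12)) = 12/24 = 12*(1/24) = ½ ≈ 0.50000)
((0 + 3)*5)*Z = ((0 + 3)*5)*(½) = (3*5)*(½) = 15*(½) = 15/2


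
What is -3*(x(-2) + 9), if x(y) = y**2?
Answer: -39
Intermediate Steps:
-3*(x(-2) + 9) = -3*((-2)**2 + 9) = -3*(4 + 9) = -3*13 = -39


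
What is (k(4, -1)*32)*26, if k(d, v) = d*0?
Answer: 0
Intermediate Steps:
k(d, v) = 0
(k(4, -1)*32)*26 = (0*32)*26 = 0*26 = 0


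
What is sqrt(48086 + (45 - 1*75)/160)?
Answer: sqrt(769373)/4 ≈ 219.28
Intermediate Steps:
sqrt(48086 + (45 - 1*75)/160) = sqrt(48086 + (45 - 75)*(1/160)) = sqrt(48086 - 30*1/160) = sqrt(48086 - 3/16) = sqrt(769373/16) = sqrt(769373)/4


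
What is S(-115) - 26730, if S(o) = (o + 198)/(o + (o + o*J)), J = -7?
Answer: -15369667/575 ≈ -26730.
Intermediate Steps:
S(o) = -(198 + o)/(5*o) (S(o) = (o + 198)/(o + (o + o*(-7))) = (198 + o)/(o + (o - 7*o)) = (198 + o)/(o - 6*o) = (198 + o)/((-5*o)) = (198 + o)*(-1/(5*o)) = -(198 + o)/(5*o))
S(-115) - 26730 = (⅕)*(-198 - 1*(-115))/(-115) - 26730 = (⅕)*(-1/115)*(-198 + 115) - 26730 = (⅕)*(-1/115)*(-83) - 26730 = 83/575 - 26730 = -15369667/575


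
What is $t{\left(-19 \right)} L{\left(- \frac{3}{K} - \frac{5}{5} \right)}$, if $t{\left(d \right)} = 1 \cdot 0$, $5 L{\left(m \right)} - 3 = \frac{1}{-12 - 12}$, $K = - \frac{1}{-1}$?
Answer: $0$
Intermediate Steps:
$K = 1$ ($K = \left(-1\right) \left(-1\right) = 1$)
$L{\left(m \right)} = \frac{71}{120}$ ($L{\left(m \right)} = \frac{3}{5} + \frac{1}{5 \left(-12 - 12\right)} = \frac{3}{5} + \frac{1}{5 \left(-24\right)} = \frac{3}{5} + \frac{1}{5} \left(- \frac{1}{24}\right) = \frac{3}{5} - \frac{1}{120} = \frac{71}{120}$)
$t{\left(d \right)} = 0$
$t{\left(-19 \right)} L{\left(- \frac{3}{K} - \frac{5}{5} \right)} = 0 \cdot \frac{71}{120} = 0$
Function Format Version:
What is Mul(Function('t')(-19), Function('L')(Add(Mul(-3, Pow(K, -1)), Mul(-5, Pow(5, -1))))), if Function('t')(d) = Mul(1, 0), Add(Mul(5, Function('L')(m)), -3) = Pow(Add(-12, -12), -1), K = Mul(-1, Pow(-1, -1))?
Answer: 0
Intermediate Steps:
K = 1 (K = Mul(-1, -1) = 1)
Function('L')(m) = Rational(71, 120) (Function('L')(m) = Add(Rational(3, 5), Mul(Rational(1, 5), Pow(Add(-12, -12), -1))) = Add(Rational(3, 5), Mul(Rational(1, 5), Pow(-24, -1))) = Add(Rational(3, 5), Mul(Rational(1, 5), Rational(-1, 24))) = Add(Rational(3, 5), Rational(-1, 120)) = Rational(71, 120))
Function('t')(d) = 0
Mul(Function('t')(-19), Function('L')(Add(Mul(-3, Pow(K, -1)), Mul(-5, Pow(5, -1))))) = Mul(0, Rational(71, 120)) = 0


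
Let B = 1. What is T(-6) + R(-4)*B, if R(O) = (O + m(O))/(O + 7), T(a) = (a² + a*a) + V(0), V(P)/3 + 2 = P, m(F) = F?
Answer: 190/3 ≈ 63.333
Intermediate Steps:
V(P) = -6 + 3*P
T(a) = -6 + 2*a² (T(a) = (a² + a*a) + (-6 + 3*0) = (a² + a²) + (-6 + 0) = 2*a² - 6 = -6 + 2*a²)
R(O) = 2*O/(7 + O) (R(O) = (O + O)/(O + 7) = (2*O)/(7 + O) = 2*O/(7 + O))
T(-6) + R(-4)*B = (-6 + 2*(-6)²) + (2*(-4)/(7 - 4))*1 = (-6 + 2*36) + (2*(-4)/3)*1 = (-6 + 72) + (2*(-4)*(⅓))*1 = 66 - 8/3*1 = 66 - 8/3 = 190/3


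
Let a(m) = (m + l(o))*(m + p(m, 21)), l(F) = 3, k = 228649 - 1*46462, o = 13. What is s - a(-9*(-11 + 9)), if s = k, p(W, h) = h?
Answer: 181368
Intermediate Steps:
k = 182187 (k = 228649 - 46462 = 182187)
a(m) = (3 + m)*(21 + m) (a(m) = (m + 3)*(m + 21) = (3 + m)*(21 + m))
s = 182187
s - a(-9*(-11 + 9)) = 182187 - (63 + (-9*(-11 + 9))**2 + 24*(-9*(-11 + 9))) = 182187 - (63 + (-9*(-2))**2 + 24*(-9*(-2))) = 182187 - (63 + 18**2 + 24*18) = 182187 - (63 + 324 + 432) = 182187 - 1*819 = 182187 - 819 = 181368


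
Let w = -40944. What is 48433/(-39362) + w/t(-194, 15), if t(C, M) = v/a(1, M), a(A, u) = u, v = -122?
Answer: 12084328547/2401082 ≈ 5032.9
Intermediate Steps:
t(C, M) = -122/M
48433/(-39362) + w/t(-194, 15) = 48433/(-39362) - 40944/((-122/15)) = 48433*(-1/39362) - 40944/((-122*1/15)) = -48433/39362 - 40944/(-122/15) = -48433/39362 - 40944*(-15/122) = -48433/39362 + 307080/61 = 12084328547/2401082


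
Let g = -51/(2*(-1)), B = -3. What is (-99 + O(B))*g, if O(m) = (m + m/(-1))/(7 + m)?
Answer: -5049/2 ≈ -2524.5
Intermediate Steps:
O(m) = 0 (O(m) = (m + m*(-1))/(7 + m) = (m - m)/(7 + m) = 0/(7 + m) = 0)
g = 51/2 (g = -51/(-2) = -51*(-½) = 51/2 ≈ 25.500)
(-99 + O(B))*g = (-99 + 0)*(51/2) = -99*51/2 = -5049/2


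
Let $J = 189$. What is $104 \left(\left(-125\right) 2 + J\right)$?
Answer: $-6344$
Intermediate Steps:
$104 \left(\left(-125\right) 2 + J\right) = 104 \left(\left(-125\right) 2 + 189\right) = 104 \left(-250 + 189\right) = 104 \left(-61\right) = -6344$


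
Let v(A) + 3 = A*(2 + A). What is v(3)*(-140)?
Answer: -1680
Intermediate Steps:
v(A) = -3 + A*(2 + A)
v(3)*(-140) = (-3 + 3**2 + 2*3)*(-140) = (-3 + 9 + 6)*(-140) = 12*(-140) = -1680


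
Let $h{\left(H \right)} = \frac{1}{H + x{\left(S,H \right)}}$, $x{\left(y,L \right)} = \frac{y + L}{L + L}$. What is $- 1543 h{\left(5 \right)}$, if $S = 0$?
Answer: $- \frac{3086}{11} \approx -280.55$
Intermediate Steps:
$x{\left(y,L \right)} = \frac{L + y}{2 L}$
$h{\left(H \right)} = \frac{1}{\frac{1}{2} + H}$ ($h{\left(H \right)} = \frac{1}{H + \frac{H + 0}{2 H}} = \frac{1}{H + \frac{H}{2 H}} = \frac{1}{H + \frac{1}{2}} = \frac{1}{\frac{1}{2} + H}$)
$- 1543 h{\left(5 \right)} = - 1543 \frac{2}{1 + 2 \cdot 5} = - 1543 \frac{2}{1 + 10} = - 1543 \cdot \frac{2}{11} = - 1543 \cdot 2 \cdot \frac{1}{11} = \left(-1543\right) \frac{2}{11} = - \frac{3086}{11}$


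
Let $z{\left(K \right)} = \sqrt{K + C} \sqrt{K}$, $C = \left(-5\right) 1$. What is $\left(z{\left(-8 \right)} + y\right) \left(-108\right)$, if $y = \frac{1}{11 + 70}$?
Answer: $- \frac{4}{3} + 216 \sqrt{26} \approx 1100.1$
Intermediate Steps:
$C = -5$
$z{\left(K \right)} = \sqrt{K} \sqrt{-5 + K}$ ($z{\left(K \right)} = \sqrt{K - 5} \sqrt{K} = \sqrt{-5 + K} \sqrt{K} = \sqrt{K} \sqrt{-5 + K}$)
$y = \frac{1}{81} \approx 0.012346$
$\left(z{\left(-8 \right)} + y\right) \left(-108\right) = \left(\sqrt{-8} \sqrt{-5 - 8} + \frac{1}{81}\right) \left(-108\right) = \left(2 i \sqrt{2} \sqrt{-13} + \frac{1}{81}\right) \left(-108\right) = \left(2 i \sqrt{2} i \sqrt{13} + \frac{1}{81}\right) \left(-108\right) = \left(- 2 \sqrt{26} + \frac{1}{81}\right) \left(-108\right) = \left(\frac{1}{81} - 2 \sqrt{26}\right) \left(-108\right) = - \frac{4}{3} + 216 \sqrt{26}$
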